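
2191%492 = 223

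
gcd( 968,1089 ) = 121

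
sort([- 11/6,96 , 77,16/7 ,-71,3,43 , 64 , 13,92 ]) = [ - 71,- 11/6, 16/7 , 3,13,43,64, 77, 92,96 ]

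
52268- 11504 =40764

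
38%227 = 38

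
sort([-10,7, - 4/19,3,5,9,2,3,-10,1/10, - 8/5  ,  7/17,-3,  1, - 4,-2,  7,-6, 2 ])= [-10, - 10, - 6, - 4, - 3,-2, - 8/5, - 4/19,1/10, 7/17,1, 2,2, 3  ,  3,5,  7, 7,9 ]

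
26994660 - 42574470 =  - 15579810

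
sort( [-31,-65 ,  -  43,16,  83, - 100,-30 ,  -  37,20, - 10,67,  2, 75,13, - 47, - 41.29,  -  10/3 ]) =[ - 100,-65, - 47, - 43,- 41.29,-37,  -  31, - 30,-10, - 10/3 , 2,  13,16, 20, 67,75,  83] 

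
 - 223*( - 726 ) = 161898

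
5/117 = 5/117 = 0.04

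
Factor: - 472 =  - 2^3*59^1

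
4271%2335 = 1936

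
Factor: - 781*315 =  -3^2*5^1*7^1*11^1*71^1  =  - 246015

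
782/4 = 195 + 1/2 = 195.50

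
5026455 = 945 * 5319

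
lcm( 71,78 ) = 5538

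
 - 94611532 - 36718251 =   -  131329783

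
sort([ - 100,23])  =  [-100, 23]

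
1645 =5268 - 3623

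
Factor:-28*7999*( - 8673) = 1942509156 = 2^2 * 3^1*7^3*19^1*59^1 * 421^1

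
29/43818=29/43818 = 0.00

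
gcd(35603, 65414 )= 1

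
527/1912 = 527/1912 = 0.28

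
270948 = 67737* 4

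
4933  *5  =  24665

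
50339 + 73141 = 123480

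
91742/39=91742/39= 2352.36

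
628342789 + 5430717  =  633773506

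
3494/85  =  41 + 9/85  =  41.11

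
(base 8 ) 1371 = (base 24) 17h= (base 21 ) 1F5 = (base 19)221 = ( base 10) 761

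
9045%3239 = 2567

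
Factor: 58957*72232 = 2^3*19^1*29^1*107^1*9029^1 = 4258582024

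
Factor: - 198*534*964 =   -  101925648 = - 2^4*3^3*11^1*89^1*241^1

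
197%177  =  20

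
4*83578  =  334312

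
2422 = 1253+1169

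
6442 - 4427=2015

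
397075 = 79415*5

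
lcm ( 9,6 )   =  18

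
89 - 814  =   - 725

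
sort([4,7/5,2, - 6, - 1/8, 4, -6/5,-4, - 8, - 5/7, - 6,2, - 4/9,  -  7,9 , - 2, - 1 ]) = [ - 8,-7,  -  6, - 6, - 4,  -  2, - 6/5, - 1,-5/7,  -  4/9, - 1/8, 7/5,2,  2, 4, 4 , 9] 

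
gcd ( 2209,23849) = 1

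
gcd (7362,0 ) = 7362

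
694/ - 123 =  - 694/123=-5.64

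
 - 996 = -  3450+2454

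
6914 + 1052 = 7966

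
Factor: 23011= 23011^1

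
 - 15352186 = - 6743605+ - 8608581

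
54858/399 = 137 + 65/133 = 137.49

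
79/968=79/968  =  0.08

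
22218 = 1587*14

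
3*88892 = 266676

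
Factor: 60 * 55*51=2^2 *3^2*5^2*11^1*17^1 = 168300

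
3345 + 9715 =13060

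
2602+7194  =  9796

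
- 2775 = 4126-6901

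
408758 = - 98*( - 4171 )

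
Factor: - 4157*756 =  - 3142692 = -2^2*3^3*7^1*4157^1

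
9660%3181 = 117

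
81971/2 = 81971/2 = 40985.50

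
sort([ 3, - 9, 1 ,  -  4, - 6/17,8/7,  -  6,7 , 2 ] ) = [-9,  -  6, - 4 ,-6/17,1,8/7, 2,3, 7]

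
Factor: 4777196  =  2^2*157^1*7607^1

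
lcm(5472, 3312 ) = 125856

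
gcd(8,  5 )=1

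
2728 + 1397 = 4125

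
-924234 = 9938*(-93)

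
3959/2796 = 3959/2796 = 1.42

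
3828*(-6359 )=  - 24342252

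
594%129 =78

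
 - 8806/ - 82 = 107  +  16/41  =  107.39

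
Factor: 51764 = 2^2*12941^1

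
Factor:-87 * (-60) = 2^2*3^2*5^1  *  29^1 = 5220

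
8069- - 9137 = 17206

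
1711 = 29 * 59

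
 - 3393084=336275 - 3729359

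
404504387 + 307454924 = 711959311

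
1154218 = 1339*862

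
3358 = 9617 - 6259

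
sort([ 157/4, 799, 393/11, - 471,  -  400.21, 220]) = [-471,-400.21,393/11, 157/4, 220, 799]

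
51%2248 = 51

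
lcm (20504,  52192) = 574112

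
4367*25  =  109175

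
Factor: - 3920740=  - 2^2*5^1*43^1*47^1* 97^1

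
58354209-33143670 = 25210539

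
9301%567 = 229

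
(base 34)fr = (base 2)1000011001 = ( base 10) 537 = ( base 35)fc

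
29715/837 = 35 + 140/279 = 35.50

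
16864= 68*248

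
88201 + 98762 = 186963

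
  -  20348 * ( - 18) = 366264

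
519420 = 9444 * 55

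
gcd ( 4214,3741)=43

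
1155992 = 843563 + 312429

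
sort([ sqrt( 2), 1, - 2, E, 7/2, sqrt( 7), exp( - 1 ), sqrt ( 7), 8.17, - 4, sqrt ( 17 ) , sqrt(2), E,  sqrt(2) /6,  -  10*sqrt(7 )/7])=[ - 4,-10*sqrt(7) /7, - 2,sqrt ( 2) /6,exp ( - 1),  1, sqrt(2),  sqrt( 2), sqrt(7), sqrt (7 ), E,E , 7/2 , sqrt( 17), 8.17] 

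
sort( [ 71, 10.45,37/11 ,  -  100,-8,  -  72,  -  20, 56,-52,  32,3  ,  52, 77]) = [- 100, - 72,-52, - 20, -8, 3, 37/11, 10.45, 32,52, 56, 71, 77 ] 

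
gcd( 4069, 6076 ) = 1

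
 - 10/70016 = -1 + 35003/35008 =- 0.00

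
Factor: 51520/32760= 2^3*3^( - 2)*13^( - 1 )*23^1 = 184/117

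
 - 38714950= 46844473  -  85559423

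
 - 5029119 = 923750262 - 928779381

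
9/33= 3/11  =  0.27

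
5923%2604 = 715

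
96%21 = 12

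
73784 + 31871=105655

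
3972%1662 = 648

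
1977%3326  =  1977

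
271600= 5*54320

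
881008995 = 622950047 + 258058948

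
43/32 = 1 + 11/32 = 1.34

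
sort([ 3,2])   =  [ 2,3 ]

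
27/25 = 27/25 = 1.08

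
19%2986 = 19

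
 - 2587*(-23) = 59501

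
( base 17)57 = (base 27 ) 3b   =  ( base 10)92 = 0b1011100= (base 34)2O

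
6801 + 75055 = 81856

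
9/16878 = 3/5626 = 0.00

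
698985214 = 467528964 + 231456250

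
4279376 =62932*68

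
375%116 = 27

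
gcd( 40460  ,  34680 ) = 5780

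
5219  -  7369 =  - 2150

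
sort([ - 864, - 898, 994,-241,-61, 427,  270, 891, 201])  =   [ - 898, - 864, - 241, - 61,201, 270 , 427, 891, 994 ]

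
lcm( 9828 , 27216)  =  353808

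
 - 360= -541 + 181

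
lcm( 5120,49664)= 496640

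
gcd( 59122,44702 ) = 1442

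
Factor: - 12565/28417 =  - 5^1*7^1 * 157^( - 1) * 181^( - 1 )*359^1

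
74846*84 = 6287064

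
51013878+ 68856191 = 119870069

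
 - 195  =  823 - 1018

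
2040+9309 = 11349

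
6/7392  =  1/1232 = 0.00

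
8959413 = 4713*1901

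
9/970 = 9/970= 0.01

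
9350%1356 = 1214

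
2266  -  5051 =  - 2785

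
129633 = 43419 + 86214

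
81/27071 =81/27071 =0.00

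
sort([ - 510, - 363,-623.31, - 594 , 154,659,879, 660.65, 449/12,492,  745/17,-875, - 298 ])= [ - 875, - 623.31, - 594, - 510 , - 363, - 298,449/12, 745/17,154,492,659,660.65,879] 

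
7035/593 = 7035/593  =  11.86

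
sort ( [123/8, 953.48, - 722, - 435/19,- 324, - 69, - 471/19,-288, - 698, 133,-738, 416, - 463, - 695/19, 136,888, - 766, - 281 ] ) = [  -  766, - 738  ,-722, -698, - 463, - 324, - 288, - 281, - 69, - 695/19,  -  471/19,-435/19, 123/8, 133, 136, 416, 888, 953.48]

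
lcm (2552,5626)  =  247544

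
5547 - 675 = 4872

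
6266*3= 18798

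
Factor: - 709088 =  - 2^5 *22159^1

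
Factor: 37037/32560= 91/80 = 2^(  -  4 ) * 5^(  -  1 ) * 7^1 * 13^1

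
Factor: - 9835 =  - 5^1 * 7^1*281^1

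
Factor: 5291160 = 2^3 * 3^1 * 5^1*7^1*6299^1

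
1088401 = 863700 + 224701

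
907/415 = 2  +  77/415 = 2.19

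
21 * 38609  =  810789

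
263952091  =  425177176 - 161225085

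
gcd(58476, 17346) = 6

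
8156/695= 8156/695 = 11.74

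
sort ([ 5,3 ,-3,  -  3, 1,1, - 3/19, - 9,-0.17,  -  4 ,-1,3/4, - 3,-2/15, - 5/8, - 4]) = [ - 9,-4,-4,  -  3, -3, - 3, - 1, - 5/8, - 0.17, - 3/19, - 2/15, 3/4, 1,1,3, 5 ] 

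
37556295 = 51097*735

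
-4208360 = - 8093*520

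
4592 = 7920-3328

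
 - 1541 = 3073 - 4614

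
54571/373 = 54571/373 = 146.30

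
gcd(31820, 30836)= 4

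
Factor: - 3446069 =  -11^1 * 37^1*8467^1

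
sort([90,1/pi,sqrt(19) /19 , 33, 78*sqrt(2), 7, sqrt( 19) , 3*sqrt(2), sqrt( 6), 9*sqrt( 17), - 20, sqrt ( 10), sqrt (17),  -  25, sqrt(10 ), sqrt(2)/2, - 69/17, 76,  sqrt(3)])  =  [ - 25,-20, - 69/17,sqrt(19) /19, 1/pi,sqrt(2) /2 , sqrt(  3 ), sqrt(6 ),  sqrt( 10 ), sqrt( 10),sqrt(17), 3 * sqrt(2), sqrt( 19 ),  7, 33, 9*sqrt( 17),76 , 90,78*sqrt(2)] 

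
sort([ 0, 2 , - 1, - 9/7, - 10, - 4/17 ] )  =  [ - 10, - 9/7, - 1, - 4/17,  0 , 2]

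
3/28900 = 3/28900 =0.00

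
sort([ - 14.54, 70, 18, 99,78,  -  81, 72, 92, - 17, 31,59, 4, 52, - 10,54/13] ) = [-81, - 17, - 14.54, - 10, 4,54/13, 18,  31 , 52,59, 70, 72,78,92, 99]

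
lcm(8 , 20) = 40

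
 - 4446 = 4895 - 9341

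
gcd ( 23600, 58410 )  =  590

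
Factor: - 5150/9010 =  - 515/901 = - 5^1*17^( - 1)*53^( - 1 )*103^1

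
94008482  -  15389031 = 78619451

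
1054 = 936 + 118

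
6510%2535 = 1440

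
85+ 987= 1072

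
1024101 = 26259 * 39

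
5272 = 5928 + - 656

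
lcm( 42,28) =84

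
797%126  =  41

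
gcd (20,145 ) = 5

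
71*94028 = 6675988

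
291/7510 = 291/7510  =  0.04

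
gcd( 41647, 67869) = 1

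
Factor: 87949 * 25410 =2234784090 = 2^1*3^1* 5^1*7^1*11^2*37^1 *2377^1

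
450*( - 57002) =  - 25650900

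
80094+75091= 155185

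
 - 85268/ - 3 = 85268/3=   28422.67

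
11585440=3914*2960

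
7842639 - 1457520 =6385119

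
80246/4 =20061  +  1/2  =  20061.50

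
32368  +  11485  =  43853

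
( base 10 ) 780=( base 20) 1j0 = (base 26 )140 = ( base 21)1g3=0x30C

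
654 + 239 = 893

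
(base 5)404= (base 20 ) 54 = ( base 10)104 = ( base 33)35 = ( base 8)150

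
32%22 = 10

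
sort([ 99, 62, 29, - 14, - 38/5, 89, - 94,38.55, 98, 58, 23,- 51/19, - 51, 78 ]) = [- 94 , - 51 , - 14,  -  38/5, - 51/19,  23, 29, 38.55, 58,62, 78, 89, 98, 99 ]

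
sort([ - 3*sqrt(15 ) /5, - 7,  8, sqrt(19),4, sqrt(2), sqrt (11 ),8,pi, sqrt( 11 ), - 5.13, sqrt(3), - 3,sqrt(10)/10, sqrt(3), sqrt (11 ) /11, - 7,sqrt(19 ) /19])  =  [ - 7, - 7, - 5.13,  -  3 , - 3*sqrt( 15)/5, sqrt ( 19)/19, sqrt( 11)/11,  sqrt ( 10)/10, sqrt(2), sqrt (3), sqrt ( 3 ),pi , sqrt (11), sqrt( 11 ), 4, sqrt(19), 8, 8]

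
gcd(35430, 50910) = 30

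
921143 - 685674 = 235469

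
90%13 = 12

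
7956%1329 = 1311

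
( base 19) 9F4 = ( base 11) 2727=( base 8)6722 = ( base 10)3538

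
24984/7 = 3569 + 1/7 = 3569.14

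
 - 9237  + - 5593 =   -  14830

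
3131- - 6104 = 9235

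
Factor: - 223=  -  223^1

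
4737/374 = 4737/374  =  12.67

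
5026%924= 406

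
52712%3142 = 2440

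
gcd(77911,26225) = 1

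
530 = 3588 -3058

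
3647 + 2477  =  6124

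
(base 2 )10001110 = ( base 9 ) 167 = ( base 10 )142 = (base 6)354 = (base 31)4I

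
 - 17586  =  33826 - 51412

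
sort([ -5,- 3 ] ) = [ - 5, - 3 ] 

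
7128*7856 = 55997568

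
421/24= 17+13/24 = 17.54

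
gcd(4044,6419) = 1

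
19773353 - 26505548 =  - 6732195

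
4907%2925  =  1982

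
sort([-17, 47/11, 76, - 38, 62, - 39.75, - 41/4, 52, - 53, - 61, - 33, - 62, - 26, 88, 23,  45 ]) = [ - 62, - 61, -53, - 39.75,-38, - 33,-26, - 17, - 41/4, 47/11, 23,45, 52,62,  76,88]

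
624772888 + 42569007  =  667341895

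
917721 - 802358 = 115363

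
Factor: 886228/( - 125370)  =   -63302/8955 = -  2^1*3^( - 2)*5^( - 1)*31^1* 199^( - 1)*1021^1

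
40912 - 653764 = -612852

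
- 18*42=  - 756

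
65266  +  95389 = 160655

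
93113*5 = 465565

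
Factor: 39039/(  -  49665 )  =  -5^(  -  1)*13^2*43^( - 1) = - 169/215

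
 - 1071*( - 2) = 2142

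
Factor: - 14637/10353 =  - 41/29  =  -29^( - 1)*41^1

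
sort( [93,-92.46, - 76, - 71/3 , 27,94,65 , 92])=[  -  92.46 , - 76, - 71/3,27,65,92,93,94 ] 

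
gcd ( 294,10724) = 14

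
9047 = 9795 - 748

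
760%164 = 104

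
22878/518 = 11439/259 = 44.17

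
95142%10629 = 10110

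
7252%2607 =2038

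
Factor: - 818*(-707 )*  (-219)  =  -2^1*3^1*7^1 * 73^1*101^1*409^1  =  - 126653394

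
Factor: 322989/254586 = 2^( - 1)*23^1 * 31^1*281^( - 1) = 713/562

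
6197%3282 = 2915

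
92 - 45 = 47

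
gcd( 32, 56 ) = 8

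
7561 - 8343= - 782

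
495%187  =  121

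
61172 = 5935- - 55237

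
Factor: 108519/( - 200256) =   -  36173/66752 = - 2^(  -  6)*7^(- 1 ) * 61^1 * 149^( - 1) * 593^1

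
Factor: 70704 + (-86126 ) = - 2^1*11^1*701^1 = -  15422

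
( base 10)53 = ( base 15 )38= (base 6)125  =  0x35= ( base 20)2d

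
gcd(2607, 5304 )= 3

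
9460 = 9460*1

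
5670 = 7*810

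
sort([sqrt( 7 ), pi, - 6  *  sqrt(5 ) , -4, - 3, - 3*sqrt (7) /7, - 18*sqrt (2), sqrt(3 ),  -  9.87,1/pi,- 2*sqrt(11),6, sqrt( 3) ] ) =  [-18*sqrt ( 2 ), - 6 * sqrt(5 ),- 9.87, - 2*sqrt( 11), - 4, - 3, - 3*sqrt( 7) /7, 1/pi, sqrt( 3), sqrt(3), sqrt( 7 ), pi,  6]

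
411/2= 205 + 1/2 = 205.50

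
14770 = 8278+6492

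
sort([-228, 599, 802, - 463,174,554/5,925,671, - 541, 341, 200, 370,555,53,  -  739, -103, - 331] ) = [ - 739, - 541,  -  463, - 331, - 228,-103,53,554/5,174, 200,341,370,555,  599,671 , 802,925]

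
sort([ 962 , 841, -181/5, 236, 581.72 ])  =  [ - 181/5,  236 , 581.72,841, 962]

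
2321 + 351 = 2672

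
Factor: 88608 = 2^5*3^1 * 13^1*71^1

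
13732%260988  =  13732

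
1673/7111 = 1673/7111 = 0.24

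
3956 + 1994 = 5950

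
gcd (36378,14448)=258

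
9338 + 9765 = 19103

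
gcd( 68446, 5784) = 2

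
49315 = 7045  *7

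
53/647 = 53/647 = 0.08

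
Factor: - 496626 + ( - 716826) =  - 2^2*3^2*37^1*911^1 = - 1213452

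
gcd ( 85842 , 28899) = 171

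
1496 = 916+580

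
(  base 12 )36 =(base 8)52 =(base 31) 1B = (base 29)1D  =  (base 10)42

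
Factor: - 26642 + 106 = -2^3*31^1*107^1 =- 26536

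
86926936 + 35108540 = 122035476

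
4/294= 2/147 = 0.01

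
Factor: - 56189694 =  - 2^1* 3^1*11^1*851359^1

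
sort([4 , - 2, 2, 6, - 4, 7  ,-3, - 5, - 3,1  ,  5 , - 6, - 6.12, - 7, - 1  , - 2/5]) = [  -  7, -6.12,  -  6 , - 5,-4, - 3, - 3,  -  2, - 1, - 2/5, 1, 2 , 4,5, 6,  7]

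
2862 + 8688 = 11550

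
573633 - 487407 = 86226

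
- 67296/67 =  - 67296/67 = - 1004.42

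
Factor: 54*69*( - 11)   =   - 40986 = - 2^1*3^4 * 11^1*23^1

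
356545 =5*71309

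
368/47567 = 368/47567 = 0.01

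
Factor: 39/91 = 3/7 = 3^1*7^( - 1) 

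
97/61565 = 97/61565  =  0.00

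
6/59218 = 3/29609  =  0.00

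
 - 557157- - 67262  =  -489895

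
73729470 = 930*79279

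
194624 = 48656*4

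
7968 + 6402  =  14370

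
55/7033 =55/7033   =  0.01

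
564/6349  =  564/6349 = 0.09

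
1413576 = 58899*24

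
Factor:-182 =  - 2^1*7^1*13^1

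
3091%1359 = 373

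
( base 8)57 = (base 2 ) 101111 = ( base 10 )47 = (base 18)2b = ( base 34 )1d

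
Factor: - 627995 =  -5^1*29^1* 61^1*71^1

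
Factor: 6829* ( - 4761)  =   - 3^2*23^2*6829^1 = - 32512869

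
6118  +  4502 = 10620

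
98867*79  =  7810493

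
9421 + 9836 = 19257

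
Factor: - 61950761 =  - 61950761^1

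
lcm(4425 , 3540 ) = 17700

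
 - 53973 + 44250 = -9723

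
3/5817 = 1/1939  =  0.00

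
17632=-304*(  -  58)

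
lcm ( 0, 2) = 0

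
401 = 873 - 472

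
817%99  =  25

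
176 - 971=- 795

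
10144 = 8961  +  1183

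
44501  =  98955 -54454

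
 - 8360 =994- 9354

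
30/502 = 15/251 = 0.06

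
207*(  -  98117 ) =- 20310219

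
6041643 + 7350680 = 13392323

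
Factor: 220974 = 2^1*3^1*13^1*2833^1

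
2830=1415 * 2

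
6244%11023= 6244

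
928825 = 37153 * 25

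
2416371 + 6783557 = 9199928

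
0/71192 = 0 = 0.00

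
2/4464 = 1/2232 =0.00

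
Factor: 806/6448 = 2^(  -  3) = 1/8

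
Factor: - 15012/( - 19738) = 54/71 = 2^1 * 3^3 * 71^ ( - 1)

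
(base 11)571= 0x2AB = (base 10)683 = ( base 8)1253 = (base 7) 1664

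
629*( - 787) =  - 495023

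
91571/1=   91571 = 91571.00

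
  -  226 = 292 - 518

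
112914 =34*3321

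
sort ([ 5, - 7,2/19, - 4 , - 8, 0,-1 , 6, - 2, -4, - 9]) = [ - 9, - 8, - 7,-4, - 4,-2, - 1, 0,2/19,5 , 6] 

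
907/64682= 907/64682= 0.01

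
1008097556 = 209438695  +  798658861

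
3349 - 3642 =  - 293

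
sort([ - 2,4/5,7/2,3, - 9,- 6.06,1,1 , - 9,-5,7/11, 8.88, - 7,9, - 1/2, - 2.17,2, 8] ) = [ - 9,-9, - 7, - 6.06, - 5, - 2.17, - 2,-1/2,7/11,4/5,1,1,2 , 3,7/2, 8,8.88 , 9 ]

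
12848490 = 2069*6210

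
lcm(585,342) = 22230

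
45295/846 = 45295/846 = 53.54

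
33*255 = 8415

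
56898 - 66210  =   - 9312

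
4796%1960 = 876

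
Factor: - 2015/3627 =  - 3^( - 2 )*5^1 =- 5/9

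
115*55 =6325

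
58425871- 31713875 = 26711996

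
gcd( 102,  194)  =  2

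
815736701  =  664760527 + 150976174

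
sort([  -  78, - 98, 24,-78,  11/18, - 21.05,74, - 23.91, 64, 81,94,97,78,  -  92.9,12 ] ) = [ - 98, - 92.9,-78, - 78,  -  23.91, - 21.05,11/18,12,24, 64, 74,78,81, 94,97]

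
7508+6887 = 14395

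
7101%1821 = 1638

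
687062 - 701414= - 14352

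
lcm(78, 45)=1170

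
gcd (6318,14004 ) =18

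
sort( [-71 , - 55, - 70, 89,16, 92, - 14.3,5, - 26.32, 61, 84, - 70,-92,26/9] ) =[ - 92 , - 71  , - 70,-70, - 55, - 26.32, - 14.3,26/9, 5, 16,61,84,89, 92 ] 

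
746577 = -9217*( - 81 ) 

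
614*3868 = 2374952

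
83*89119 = 7396877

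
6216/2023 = 888/289  =  3.07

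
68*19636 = 1335248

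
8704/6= 4352/3  =  1450.67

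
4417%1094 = 41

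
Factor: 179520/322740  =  272/489 = 2^4*3^(-1 ) * 17^1*163^(  -  1)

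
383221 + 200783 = 584004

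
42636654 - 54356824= - 11720170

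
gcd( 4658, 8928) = 2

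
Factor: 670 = 2^1 * 5^1*67^1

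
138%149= 138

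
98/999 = 98/999 =0.10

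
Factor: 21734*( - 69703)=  - 1514925002=- 2^1*43^1*1621^1*10867^1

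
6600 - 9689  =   - 3089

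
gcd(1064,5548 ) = 76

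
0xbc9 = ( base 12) 18b5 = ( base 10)3017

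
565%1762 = 565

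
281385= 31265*9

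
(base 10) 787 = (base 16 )313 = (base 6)3351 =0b1100010011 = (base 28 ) 103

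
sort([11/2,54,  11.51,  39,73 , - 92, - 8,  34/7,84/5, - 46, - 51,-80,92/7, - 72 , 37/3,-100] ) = [ - 100, - 92,-80, - 72, - 51, - 46, - 8, 34/7,11/2, 11.51,37/3,92/7,84/5, 39  ,  54,73 ]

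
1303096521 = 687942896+615153625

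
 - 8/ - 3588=2/897=0.00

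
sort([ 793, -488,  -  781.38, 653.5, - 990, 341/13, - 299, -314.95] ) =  [ - 990,- 781.38, - 488, - 314.95, - 299,341/13,653.5,793 ]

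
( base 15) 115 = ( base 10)245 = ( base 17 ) e7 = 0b11110101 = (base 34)77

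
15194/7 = 15194/7 = 2170.57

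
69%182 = 69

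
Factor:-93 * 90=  - 8370 = - 2^1 * 3^3*5^1 * 31^1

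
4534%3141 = 1393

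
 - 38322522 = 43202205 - 81524727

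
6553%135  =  73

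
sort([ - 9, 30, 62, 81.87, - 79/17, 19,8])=[ - 9, - 79/17,8,  19,  30, 62,81.87 ]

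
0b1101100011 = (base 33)q9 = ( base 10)867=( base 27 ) 153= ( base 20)237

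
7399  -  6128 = 1271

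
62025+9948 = 71973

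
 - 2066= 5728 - 7794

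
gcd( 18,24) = 6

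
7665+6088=13753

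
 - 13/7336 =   -  1 + 7323/7336 = - 0.00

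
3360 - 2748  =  612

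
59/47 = 1 + 12/47 =1.26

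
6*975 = 5850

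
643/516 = 1 + 127/516=1.25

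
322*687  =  221214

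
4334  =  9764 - 5430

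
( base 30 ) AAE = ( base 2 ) 10010001100010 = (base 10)9314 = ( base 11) 6aa8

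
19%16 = 3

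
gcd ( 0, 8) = 8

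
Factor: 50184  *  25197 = 1264486248 = 2^3*3^3*17^1* 37^1*41^1 *227^1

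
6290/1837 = 6290/1837 = 3.42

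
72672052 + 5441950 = 78114002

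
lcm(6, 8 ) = 24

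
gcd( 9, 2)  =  1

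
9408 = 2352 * 4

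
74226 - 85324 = -11098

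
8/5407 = 8/5407 = 0.00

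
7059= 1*7059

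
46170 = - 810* ( - 57)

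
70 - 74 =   -  4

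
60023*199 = 11944577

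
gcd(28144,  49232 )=16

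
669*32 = 21408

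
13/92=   13/92  =  0.14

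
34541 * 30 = 1036230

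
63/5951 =63/5951 = 0.01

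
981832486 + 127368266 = 1109200752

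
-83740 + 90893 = 7153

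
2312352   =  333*6944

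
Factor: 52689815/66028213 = 5^1*277^(-1)*457^1*23059^1*238369^( - 1)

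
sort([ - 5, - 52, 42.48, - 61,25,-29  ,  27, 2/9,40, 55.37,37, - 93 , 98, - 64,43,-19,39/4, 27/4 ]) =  [ - 93, - 64,  -  61,- 52 , - 29,- 19, - 5, 2/9,27/4,39/4, 25, 27, 37,40, 42.48,43,  55.37, 98]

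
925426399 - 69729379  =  855697020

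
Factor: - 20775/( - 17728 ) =2^( - 6)*3^1*5^2 = 75/64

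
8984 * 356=3198304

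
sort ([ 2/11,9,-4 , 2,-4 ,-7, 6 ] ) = [ - 7 , - 4,-4,2/11,2,6,9 ] 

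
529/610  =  529/610 =0.87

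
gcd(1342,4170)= 2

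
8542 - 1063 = 7479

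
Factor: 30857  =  59^1 * 523^1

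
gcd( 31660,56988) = 6332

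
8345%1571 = 490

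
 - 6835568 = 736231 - 7571799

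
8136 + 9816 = 17952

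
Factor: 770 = 2^1*5^1*7^1*11^1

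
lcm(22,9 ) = 198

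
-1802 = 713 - 2515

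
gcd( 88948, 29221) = 1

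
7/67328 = 7/67328  =  0.00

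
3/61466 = 3/61466 = 0.00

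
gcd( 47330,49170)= 10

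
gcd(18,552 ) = 6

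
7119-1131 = 5988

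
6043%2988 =67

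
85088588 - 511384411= - 426295823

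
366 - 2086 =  - 1720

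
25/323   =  25/323 = 0.08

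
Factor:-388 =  - 2^2*97^1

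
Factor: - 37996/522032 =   -  23/316=- 2^( - 2) * 23^1 * 79^( - 1 ) 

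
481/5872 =481/5872 = 0.08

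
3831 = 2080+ 1751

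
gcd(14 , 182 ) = 14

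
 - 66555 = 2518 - 69073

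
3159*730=2306070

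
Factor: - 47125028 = -2^2*11781257^1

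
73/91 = 73/91 = 0.80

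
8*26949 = 215592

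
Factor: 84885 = 3^1*5^1*5659^1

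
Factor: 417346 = 2^1*208673^1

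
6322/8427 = 6322/8427 = 0.75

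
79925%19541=1761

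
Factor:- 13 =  - 13^1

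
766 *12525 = 9594150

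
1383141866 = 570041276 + 813100590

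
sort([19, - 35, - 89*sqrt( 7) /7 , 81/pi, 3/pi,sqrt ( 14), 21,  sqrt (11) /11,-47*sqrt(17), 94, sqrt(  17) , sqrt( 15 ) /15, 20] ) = [-47 * sqrt( 17), - 35, - 89*sqrt( 7) /7,sqrt( 15) /15,sqrt( 11 )/11, 3/pi, sqrt( 14), sqrt( 17), 19,20,21,81/pi, 94 ]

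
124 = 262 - 138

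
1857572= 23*80764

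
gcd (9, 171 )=9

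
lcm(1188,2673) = 10692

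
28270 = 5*5654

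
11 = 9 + 2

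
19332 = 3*6444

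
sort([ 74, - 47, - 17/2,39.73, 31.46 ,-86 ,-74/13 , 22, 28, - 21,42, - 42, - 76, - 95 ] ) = [-95, - 86 , - 76, - 47, - 42, - 21, - 17/2,-74/13 , 22,28,31.46, 39.73, 42 , 74 ]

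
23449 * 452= 10598948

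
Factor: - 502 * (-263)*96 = 12674496 = 2^6*3^1*251^1*263^1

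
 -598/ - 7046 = 23/271= 0.08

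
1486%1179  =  307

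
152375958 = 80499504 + 71876454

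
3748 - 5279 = -1531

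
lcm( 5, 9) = 45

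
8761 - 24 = 8737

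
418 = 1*418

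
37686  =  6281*6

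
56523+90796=147319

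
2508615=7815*321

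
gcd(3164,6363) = 7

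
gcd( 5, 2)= 1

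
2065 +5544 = 7609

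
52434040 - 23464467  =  28969573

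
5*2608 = 13040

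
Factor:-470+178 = -2^2* 73^1  =  - 292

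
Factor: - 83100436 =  - 2^2 * 229^1*257^1*353^1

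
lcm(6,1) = 6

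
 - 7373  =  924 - 8297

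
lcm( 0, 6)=0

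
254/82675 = 254/82675= 0.00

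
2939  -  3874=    - 935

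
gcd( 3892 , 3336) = 556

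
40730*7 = 285110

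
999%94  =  59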